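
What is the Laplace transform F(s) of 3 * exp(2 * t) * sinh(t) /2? 3/(2 * ((s - 2) ^2 - 1) ) 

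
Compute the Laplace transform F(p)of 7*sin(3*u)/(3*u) 7*atan(3/p)/3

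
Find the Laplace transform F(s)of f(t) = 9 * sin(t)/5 9/(5 * (s^2+1))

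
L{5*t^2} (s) 10/s^3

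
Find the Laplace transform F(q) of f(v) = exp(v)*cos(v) (q - 1) /((q - 1) ^2 + 1) 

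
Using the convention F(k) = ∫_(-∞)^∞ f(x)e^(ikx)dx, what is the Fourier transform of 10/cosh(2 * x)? 5 * pi/cosh(pi * k/4)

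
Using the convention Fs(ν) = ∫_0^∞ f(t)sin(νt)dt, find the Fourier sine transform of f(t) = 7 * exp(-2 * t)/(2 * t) 7 * atan(ν/2)/2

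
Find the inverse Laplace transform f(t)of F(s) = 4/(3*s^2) 4*t/3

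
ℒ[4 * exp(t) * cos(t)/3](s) 4 * (s - 1)/(3 * ((s - 1)^2 + 1))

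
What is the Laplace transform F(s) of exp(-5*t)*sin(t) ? 1/((s + 5) ^2 + 1) 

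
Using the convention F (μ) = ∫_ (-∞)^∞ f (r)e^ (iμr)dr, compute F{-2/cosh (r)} -2*pi/cosh (pi*μ/2)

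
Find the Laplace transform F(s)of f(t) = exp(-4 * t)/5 1/(5 * (s+4))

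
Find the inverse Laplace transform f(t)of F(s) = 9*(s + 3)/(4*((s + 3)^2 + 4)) 9*exp(-3*t)*cos(2*t)/4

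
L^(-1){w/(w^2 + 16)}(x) cos(4*x)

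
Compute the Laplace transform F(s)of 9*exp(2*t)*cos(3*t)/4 9*(s - 2)/(4*((s - 2)^2 + 9))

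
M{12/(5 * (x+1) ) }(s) 12 * pi * csc(pi * s) /5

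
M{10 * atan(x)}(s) -5 * pi * sec(pi * s/2)/s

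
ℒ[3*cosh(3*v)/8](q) 3*q/(8*(q^2 - 9))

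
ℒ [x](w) w^(-2)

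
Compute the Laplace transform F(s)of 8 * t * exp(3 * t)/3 8/(3 * (s - 3)^2)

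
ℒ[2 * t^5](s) 240/s^6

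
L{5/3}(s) 5/(3 * s)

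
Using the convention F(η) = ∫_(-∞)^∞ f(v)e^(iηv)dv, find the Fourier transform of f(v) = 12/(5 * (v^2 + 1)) 12 * pi * exp(-Abs(η))/5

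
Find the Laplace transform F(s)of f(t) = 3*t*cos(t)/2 3*(s^2 - 1)/(2*(s^2 + 1)^2)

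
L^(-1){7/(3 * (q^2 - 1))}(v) 7 * sinh(v)/3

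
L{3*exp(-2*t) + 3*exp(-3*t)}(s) 3/(s + 2) + 3/(s + 3)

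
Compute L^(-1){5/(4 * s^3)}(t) 5 * t^2/8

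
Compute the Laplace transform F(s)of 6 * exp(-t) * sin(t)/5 6/(5 * ((s + 1)^2 + 1))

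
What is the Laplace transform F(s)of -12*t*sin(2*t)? -48*s/(s^2+4)^2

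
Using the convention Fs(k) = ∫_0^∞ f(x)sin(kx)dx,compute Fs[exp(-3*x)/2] k/(2*(k^2 + 9))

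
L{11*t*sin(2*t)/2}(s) 22*s/(s^2 + 4)^2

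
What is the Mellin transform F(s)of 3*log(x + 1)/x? -3*pi*csc(pi*s)/(s - 1)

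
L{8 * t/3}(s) 8/(3 * s^2)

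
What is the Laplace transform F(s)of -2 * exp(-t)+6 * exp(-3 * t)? 6/(s+3) - 2/(s+1)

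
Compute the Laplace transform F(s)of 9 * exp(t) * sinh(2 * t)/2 9/((s - 1)^2 - 4)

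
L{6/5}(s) 6/(5*s)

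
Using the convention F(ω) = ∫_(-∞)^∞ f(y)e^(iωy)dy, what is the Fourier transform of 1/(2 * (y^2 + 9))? pi * exp(-3 * Abs(ω))/6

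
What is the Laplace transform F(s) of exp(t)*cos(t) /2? (s - 1) /(2*((s - 1) ^2 + 1) ) 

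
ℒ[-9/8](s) -9/(8*s) 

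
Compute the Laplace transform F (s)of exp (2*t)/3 1/ (3*(s - 2))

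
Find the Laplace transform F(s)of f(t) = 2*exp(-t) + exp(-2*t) 1/(s + 2) + 2/(s + 1)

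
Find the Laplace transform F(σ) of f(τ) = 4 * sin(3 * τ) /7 12/(7 * (σ^2 + 9) ) 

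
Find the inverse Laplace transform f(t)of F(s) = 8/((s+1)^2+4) 4*exp(-t)*sin(2*t)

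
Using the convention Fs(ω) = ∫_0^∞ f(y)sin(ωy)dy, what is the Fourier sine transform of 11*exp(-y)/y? 11*atan(ω)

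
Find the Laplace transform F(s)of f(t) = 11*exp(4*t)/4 11/(4*(s - 4))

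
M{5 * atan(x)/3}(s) -5 * pi * sec(pi * s/2)/(6 * s)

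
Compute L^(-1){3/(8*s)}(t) 3/8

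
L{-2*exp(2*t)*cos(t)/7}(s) 2*(2 - s)/(7*((s - 2)^2 + 1))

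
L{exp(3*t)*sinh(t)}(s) 1/((s - 3)^2-1)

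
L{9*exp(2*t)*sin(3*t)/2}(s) 27/(2*((s - 2)^2 + 9))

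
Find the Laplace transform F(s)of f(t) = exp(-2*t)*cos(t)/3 (s + 2)/(3*((s + 2)^2 + 1))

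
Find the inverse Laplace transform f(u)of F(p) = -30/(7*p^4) -5*u^3/7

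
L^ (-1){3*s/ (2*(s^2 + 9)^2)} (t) t*sin (3*t)/4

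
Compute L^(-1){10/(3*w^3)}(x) 5*x^2/3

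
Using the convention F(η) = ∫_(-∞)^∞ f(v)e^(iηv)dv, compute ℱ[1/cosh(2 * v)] pi/(2 * cosh(pi * η/4))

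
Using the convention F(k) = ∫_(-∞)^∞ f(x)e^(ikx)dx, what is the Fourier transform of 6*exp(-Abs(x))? 12/(k^2 + 1)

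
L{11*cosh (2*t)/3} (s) 11*s/ (3*(s^2-4))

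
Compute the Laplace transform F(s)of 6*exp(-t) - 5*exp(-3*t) 6/(s + 1) - 5/(s + 3)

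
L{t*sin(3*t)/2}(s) 3*s/(s^2 + 9)^2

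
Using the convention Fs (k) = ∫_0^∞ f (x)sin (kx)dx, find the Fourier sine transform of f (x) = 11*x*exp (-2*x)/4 11*k/ (k^2 + 4)^2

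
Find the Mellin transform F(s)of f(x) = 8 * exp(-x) 8 * gamma(s)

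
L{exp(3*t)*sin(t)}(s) 1/((s - 3)^2+1)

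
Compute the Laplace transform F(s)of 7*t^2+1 14/s^3+1/s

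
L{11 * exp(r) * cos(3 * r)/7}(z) 11 * (z - 1)/(7 * ((z - 1)^2+9))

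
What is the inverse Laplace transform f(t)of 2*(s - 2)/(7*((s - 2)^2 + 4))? 2*exp(2*t)*cos(2*t)/7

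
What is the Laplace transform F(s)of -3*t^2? -6/s^3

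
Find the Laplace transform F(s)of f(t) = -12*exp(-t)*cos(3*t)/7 12*(-s - 1)/(7*((s + 1)^2 + 9))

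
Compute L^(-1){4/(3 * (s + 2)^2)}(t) 4 * t * exp(-2 * t)/3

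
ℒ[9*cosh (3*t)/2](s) 9*s/ (2*(s^2 - 9))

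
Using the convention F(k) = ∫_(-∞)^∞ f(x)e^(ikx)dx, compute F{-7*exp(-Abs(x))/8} -7/(4*k^2+4)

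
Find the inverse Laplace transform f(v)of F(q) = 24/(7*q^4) 4*v^3/7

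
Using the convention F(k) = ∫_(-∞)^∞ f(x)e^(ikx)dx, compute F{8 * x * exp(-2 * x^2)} sqrt(2) * I * sqrt(pi) * k * exp(-k^2/8)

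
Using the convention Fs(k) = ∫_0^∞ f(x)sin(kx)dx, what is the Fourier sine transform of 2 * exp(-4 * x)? 2 * k/(k^2 + 16)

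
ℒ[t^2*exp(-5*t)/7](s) 2/(7*(s + 5)^3)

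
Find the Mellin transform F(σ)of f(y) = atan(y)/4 -pi*sec(pi*σ/2)/(8*σ)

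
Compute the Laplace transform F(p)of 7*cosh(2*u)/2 7*p/(2*(p^2-4))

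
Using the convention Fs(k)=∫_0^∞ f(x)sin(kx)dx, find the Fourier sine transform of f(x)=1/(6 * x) pi/12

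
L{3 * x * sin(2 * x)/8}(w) 3 * w/(2 * (w^2 + 4)^2)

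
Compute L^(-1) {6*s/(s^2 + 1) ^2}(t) 3*t*sin(t) 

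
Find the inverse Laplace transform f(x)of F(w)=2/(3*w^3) x^2/3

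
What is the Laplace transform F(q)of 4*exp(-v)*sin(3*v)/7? 12/(7*((q + 1)^2 + 9))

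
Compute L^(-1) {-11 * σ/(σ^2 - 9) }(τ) -11 * cosh(3 * τ) 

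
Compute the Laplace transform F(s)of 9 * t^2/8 9/(4 * s^3)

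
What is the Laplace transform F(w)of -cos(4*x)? -w/(w^2+16)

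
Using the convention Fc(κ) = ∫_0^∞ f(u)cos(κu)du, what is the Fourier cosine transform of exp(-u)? 1/(κ^2+1)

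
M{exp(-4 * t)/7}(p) gamma(p)/(7 * 4^p)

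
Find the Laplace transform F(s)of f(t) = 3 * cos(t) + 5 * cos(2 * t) 5 * s/(s^2 + 4) + 3 * s/(s^2 + 1)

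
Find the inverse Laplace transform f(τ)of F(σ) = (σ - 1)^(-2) τ*exp(τ)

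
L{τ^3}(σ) 6/σ^4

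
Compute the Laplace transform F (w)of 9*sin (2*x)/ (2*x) 9*atan (2/w)/2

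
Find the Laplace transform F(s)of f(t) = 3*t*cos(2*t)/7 3*(s^2-4)/(7*(s^2+4)^2)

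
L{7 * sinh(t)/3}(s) 7/(3 * (s^2 - 1))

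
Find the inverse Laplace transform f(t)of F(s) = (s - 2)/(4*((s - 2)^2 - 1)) exp(2*t)*cosh(t)/4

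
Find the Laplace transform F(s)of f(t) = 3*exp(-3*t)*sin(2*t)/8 3/(4*((s + 3)^2 + 4))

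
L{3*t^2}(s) 6/s^3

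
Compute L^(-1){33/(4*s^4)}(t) 11*t^3/8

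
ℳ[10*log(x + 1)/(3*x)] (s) -10*pi*csc(pi*s)/(3*s - 3)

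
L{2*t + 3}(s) 3/s + 2/s^2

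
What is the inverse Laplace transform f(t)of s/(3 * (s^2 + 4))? cos(2 * t)/3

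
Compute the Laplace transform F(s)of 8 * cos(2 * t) 8 * s/(s^2 + 4)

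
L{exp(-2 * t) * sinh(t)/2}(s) 1/(2 * ((s + 2)^2 - 1))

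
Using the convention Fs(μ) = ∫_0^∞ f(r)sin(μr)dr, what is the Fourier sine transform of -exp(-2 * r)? -μ/(μ^2 + 4)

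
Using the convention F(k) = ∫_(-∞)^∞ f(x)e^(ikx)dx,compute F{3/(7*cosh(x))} 3*pi/(7*cosh(pi*k/2))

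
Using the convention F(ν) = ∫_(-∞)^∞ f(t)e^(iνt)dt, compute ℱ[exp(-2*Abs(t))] 4/(ν^2 + 4)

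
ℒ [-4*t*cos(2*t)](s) 4*(4 - s^2)/(s^2+4)^2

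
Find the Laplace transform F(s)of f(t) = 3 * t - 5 3/s^2-5/s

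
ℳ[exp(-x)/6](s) gamma(s)/6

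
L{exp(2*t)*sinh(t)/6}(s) 1/(6*((s - 2)^2 - 1))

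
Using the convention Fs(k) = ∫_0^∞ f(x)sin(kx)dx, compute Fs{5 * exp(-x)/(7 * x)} 5 * atan(k)/7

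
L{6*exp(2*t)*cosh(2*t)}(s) 6*(s - 2)/(s*(s - 4))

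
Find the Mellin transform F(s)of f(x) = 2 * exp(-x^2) gamma(s/2)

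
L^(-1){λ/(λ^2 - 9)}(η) cosh(3*η)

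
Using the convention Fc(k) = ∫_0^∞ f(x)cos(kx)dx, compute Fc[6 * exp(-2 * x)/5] 12/(5 * (k^2 + 4))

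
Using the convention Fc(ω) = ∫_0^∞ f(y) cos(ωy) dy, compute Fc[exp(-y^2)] sqrt(pi)*exp(-ω^2/4) /2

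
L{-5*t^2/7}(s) -10/(7*s^3)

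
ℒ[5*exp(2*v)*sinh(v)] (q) 5/((q - 2)^2 - 1)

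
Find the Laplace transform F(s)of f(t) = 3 3/s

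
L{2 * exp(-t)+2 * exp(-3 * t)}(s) 2/(s+1)+2/(s+3)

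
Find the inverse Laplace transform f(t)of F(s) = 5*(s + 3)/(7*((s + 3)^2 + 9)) 5*exp(-3*t)*cos(3*t)/7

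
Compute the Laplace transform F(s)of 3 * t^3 18/s^4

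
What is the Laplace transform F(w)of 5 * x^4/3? 40/w^5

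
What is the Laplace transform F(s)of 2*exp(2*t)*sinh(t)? 2/((s - 2)^2 - 1)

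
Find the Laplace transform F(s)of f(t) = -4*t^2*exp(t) -8/(s - 1)^3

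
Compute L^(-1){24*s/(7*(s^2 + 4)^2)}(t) 6*t*sin(2*t)/7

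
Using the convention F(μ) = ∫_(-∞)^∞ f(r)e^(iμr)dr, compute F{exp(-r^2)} sqrt(pi)*exp(-μ^2/4)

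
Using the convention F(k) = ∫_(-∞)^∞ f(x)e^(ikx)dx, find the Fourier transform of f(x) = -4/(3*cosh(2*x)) -2*pi/(3*cosh(pi*k/4))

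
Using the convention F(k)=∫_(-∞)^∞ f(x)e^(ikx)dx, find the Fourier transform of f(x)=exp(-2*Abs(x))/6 2/(3*(k^2 + 4))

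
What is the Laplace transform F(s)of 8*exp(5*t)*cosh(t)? 8*(s - 5)/((s - 5)^2 - 1)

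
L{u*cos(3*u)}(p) (p^2 - 9)/(p^2 + 9)^2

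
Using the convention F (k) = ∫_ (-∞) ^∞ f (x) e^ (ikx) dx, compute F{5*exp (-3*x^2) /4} 5*sqrt (3)*sqrt (pi)*exp (-k^2/12) /12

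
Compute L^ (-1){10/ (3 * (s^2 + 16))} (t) 5 * sin (4 * t)/6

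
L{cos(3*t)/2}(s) s/(2*(s^2+9))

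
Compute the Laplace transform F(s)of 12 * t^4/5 288/(5 * s^5)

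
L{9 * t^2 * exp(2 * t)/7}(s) 18/(7 * (s - 2)^3)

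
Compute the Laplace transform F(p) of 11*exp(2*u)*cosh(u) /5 11*(p - 2) /(5*((p - 2) ^2 - 1) ) 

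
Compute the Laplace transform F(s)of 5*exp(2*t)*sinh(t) 5/((s - 2)^2 - 1)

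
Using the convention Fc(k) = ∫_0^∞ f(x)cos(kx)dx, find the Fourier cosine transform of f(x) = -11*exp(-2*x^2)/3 -11*sqrt(2)*sqrt(pi)*exp(-k^2/8)/12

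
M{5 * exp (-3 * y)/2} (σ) 5 * gamma (σ)/ (2 * 3^σ)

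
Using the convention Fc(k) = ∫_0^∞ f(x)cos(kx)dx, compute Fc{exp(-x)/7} 1/(7*(k^2 + 1))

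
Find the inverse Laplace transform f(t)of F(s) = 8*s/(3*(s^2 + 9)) 8*cos(3*t)/3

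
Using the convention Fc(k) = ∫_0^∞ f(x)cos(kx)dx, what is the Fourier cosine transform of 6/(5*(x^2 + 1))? 3*pi*exp(-k)/5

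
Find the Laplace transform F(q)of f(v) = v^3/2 3/q^4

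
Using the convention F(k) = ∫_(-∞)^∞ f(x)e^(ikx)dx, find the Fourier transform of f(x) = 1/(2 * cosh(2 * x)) pi/(4 * cosh(pi * k/4))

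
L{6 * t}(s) 6/s^2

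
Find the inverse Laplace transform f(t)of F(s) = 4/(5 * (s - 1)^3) 2 * t^2 * exp(t)/5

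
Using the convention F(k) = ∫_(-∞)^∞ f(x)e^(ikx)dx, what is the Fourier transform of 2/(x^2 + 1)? 2 * pi * exp(-Abs(k))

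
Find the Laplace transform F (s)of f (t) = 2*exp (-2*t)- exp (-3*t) 2/ (s + 2) - 1/ (s + 3)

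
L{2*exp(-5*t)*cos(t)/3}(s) 2*(s + 5)/(3*((s + 5)^2 + 1))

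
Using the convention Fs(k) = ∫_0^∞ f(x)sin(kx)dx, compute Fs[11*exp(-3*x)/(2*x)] 11*atan(k/3)/2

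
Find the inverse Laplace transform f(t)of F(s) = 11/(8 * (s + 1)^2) 11 * t * exp(-t)/8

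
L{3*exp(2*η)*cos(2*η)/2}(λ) 3*(λ - 2)/(2*((λ - 2)^2+4))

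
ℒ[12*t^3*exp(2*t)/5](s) 72/(5*(s - 2)^4)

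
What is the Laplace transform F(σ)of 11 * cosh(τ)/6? 11 * σ/(6 * (σ^2 - 1))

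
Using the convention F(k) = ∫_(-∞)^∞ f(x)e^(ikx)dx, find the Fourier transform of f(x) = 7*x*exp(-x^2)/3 7*I*sqrt(pi)*k*exp(-k^2/4)/6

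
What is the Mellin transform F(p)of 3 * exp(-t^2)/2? 3 * gamma(p/2)/4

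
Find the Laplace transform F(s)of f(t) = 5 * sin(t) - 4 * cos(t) 5/(s^2 + 1) - 4 * s/(s^2 + 1)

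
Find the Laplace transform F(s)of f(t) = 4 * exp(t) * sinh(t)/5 4/(5 * s * (s - 2))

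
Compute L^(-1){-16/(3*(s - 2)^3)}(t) -8*t^2*exp(2*t)/3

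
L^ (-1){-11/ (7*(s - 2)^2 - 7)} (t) -11*exp (2*t)*sinh (t)/7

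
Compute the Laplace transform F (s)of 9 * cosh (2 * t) 9 * s/ (s^2 - 4)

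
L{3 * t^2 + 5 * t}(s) 5/s^2 + 6/s^3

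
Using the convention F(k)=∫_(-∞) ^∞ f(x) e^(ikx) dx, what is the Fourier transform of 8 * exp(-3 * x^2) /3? 8 * sqrt(3) * sqrt(pi) * exp(-k^2/12) /9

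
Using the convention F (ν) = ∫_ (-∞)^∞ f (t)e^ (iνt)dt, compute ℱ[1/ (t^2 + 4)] pi*exp (-2*Abs (ν))/2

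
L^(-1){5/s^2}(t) 5*t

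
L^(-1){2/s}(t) 2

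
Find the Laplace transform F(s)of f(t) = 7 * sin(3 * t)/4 21/(4 * (s^2 + 9))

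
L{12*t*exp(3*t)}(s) 12/(s - 3)^2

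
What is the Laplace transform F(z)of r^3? 6/z^4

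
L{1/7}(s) 1/(7 * s)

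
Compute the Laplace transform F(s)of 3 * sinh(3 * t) 9/(s^2 - 9)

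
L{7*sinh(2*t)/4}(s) 7/(2*(s^2 - 4))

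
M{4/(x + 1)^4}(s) 2 * gamma(s) * gamma(4 - s)/3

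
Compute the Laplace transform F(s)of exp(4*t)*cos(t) (s - 4)/((s - 4)^2 + 1)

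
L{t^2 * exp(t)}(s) 2/(s - 1)^3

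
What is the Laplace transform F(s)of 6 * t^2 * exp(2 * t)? 12/(s - 2)^3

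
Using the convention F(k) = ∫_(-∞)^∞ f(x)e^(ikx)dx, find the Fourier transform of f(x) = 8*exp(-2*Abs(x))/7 32/(7*(k^2 + 4))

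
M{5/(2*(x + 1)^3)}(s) 5*pi*(s - 2)*(s - 1)/(4*sin(pi*s))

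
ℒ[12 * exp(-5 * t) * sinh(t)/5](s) 12/(5 * ((s+5)^2 - 1))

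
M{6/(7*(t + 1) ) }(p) 6*pi*csc(pi*p) /7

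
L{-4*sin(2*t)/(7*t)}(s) -4*atan(2/s)/7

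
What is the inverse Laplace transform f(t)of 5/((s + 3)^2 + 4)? 5*exp(-3*t)*sin(2*t)/2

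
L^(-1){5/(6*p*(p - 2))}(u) 5*exp(u)*sinh(u)/6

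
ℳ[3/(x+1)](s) 3 * pi * csc(pi * s)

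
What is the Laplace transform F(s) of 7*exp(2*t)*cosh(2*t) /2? 7*(s - 2) /(2*s*(s - 4) ) 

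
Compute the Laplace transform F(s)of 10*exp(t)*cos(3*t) 10*(s - 1)/((s - 1)^2+9)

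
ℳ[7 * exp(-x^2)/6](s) 7 * gamma(s/2)/12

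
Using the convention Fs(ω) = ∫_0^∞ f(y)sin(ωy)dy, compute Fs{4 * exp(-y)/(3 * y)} 4 * atan(ω)/3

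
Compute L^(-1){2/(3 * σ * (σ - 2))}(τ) 2 * exp(τ) * sinh(τ)/3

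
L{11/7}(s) 11/(7*s)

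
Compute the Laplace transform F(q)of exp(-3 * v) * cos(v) (q + 3)/((q + 3)^2 + 1)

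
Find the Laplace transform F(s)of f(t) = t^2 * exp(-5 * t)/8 1/(4 * (s + 5)^3)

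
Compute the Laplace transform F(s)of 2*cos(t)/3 2*s/(3*(s^2+1))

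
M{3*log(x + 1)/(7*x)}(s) -3*pi*csc(pi*s)/(7*s - 7)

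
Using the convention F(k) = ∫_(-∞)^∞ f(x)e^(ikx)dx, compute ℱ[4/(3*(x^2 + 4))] 2*pi*exp(-2*Abs(k))/3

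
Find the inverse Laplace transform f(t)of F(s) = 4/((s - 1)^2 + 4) 2 * exp(t) * sin(2 * t)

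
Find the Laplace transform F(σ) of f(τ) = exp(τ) 1/(σ - 1) 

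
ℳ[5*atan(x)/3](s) -5*pi*sec(pi*s/2)/(6*s)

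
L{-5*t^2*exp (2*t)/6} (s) -5/ (3*(s - 2)^3)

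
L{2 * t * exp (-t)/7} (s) 2/ (7 * (s + 1)^2)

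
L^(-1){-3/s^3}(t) -3 * t^2/2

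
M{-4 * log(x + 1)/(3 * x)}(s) 4 * pi * csc(pi * s)/(3 * (s - 1))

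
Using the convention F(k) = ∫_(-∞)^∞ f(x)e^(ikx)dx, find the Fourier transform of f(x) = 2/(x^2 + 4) pi * exp(-2 * Abs(k))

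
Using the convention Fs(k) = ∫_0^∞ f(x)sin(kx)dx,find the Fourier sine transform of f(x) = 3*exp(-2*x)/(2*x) 3*atan(k/2)/2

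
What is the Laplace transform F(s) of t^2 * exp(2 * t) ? 2/(s - 2) ^3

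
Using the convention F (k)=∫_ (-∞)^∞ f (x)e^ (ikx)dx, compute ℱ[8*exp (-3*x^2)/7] 8*sqrt (3)*sqrt (pi)*exp (-k^2/12)/21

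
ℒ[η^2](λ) 2/λ^3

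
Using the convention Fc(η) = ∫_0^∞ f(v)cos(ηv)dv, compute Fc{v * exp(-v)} (1 - η^2)/(η^2 + 1)^2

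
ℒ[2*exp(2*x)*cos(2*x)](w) 2*(w - 2) /((w - 2) ^2+4) 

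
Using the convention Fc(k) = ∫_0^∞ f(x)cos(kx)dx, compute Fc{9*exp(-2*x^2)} 9*sqrt(2)*sqrt(pi)*exp(-k^2/8)/4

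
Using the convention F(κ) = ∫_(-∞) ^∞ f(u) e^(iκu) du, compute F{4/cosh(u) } 4*pi/cosh(pi*κ/2) 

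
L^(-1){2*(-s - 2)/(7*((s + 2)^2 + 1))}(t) -2*exp(-2*t)*cos(t)/7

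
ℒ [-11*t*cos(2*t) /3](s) 11*(4 - s^2) /(3*(s^2 + 4) ^2) 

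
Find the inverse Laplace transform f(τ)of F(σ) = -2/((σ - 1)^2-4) -exp(τ) * sinh(2 * τ)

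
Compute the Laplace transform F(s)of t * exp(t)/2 1/(2 * (s - 1)^2)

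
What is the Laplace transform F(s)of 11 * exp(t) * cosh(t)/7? 11 * (s - 1)/(7 * s * (s - 2))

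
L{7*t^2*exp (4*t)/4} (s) 7/ (2*(s - 4)^3)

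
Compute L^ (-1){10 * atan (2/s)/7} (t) 10 * sin (2 * t)/ (7 * t)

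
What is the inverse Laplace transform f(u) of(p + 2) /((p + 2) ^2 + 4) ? exp(-2 * u) * cos(2 * u) 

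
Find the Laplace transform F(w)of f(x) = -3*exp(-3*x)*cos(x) 3*(-w - 3)/((w + 3)^2 + 1)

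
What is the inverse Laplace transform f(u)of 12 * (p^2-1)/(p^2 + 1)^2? 12 * u * cos(u)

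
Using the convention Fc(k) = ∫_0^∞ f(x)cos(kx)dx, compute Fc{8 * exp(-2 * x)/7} 16/(7 * (k^2 + 4))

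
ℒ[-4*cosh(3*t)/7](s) -4*s/(7*s^2 - 63)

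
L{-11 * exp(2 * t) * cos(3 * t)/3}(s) 11 * (2 - s)/(3 * ((s - 2)^2+9))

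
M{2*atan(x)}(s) -pi*sec(pi*s/2)/s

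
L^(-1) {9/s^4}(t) 3 * t^3/2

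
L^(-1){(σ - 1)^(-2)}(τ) τ*exp(τ)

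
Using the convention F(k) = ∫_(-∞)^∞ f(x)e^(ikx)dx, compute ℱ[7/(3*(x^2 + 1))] 7*pi*exp(-Abs(k))/3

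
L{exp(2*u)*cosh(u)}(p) (p - 2)/((p - 2)^2 - 1)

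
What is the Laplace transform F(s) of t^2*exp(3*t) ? 2/(s - 3) ^3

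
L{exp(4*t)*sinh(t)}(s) 1/((s - 4)^2 - 1)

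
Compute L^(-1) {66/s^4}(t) 11 * t^3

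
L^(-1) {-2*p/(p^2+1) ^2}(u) -u*sin(u) 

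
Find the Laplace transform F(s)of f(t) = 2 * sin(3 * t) 6/(s^2 + 9)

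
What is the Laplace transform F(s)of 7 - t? 7/s - 1/s^2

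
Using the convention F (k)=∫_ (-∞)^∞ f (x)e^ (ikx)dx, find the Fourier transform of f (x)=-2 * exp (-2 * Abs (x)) -8/ (k^2 + 4)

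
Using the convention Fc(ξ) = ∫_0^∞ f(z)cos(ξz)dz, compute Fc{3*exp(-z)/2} 3/(2*(ξ^2+1))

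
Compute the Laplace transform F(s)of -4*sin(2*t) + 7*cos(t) 7*s/(s^2 + 1) - 8/(s^2 + 4)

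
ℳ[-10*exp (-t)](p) -10*gamma (p)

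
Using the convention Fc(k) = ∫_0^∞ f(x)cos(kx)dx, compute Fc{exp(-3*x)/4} 3/(4*(k^2 + 9))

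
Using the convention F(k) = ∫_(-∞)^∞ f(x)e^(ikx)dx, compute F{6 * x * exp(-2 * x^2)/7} 3 * sqrt(2) * I * sqrt(pi) * k * exp(-k^2/8)/28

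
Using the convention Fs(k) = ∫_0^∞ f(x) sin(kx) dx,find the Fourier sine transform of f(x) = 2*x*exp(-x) 4*k/(k^2 + 1) ^2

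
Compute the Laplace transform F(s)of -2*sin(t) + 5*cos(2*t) 5*s/(s^2 + 4) - 2/(s^2 + 1)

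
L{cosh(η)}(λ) λ/(λ^2-1)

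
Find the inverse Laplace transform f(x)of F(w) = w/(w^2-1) cosh(x)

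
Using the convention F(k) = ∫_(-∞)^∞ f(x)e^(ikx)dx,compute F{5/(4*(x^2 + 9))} 5*pi*exp(-3*Abs(k))/12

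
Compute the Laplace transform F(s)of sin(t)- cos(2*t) 1/(s^2+1)- s/(s^2+4)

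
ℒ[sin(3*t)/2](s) 3/(2*(s^2 + 9))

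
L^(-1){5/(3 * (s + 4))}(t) 5 * exp(-4 * t)/3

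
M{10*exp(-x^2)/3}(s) 5*gamma(s/2)/3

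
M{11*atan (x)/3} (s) -11*pi*sec (pi*s/2)/ (6*s)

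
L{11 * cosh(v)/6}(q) 11 * q/(6 * (q^2 - 1))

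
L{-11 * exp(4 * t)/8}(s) -11/(8 * s - 32)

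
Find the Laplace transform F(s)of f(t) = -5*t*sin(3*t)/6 -5*s/(s^2 + 9)^2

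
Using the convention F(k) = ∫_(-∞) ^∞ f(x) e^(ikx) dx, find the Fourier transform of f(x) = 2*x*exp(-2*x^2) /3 sqrt(2)*I*sqrt(pi)*k*exp(-k^2/8) /12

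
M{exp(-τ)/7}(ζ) gamma(ζ)/7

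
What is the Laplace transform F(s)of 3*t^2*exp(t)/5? 6/(5*(s - 1)^3)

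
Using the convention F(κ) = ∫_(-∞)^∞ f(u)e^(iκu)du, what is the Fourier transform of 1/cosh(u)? pi/cosh(pi * κ/2)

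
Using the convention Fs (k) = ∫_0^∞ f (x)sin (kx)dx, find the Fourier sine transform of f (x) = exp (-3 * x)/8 k/ (8 * (k^2 + 9))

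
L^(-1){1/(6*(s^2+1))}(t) sin(t)/6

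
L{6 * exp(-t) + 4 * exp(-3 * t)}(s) 6/(s + 1) + 4/(s + 3)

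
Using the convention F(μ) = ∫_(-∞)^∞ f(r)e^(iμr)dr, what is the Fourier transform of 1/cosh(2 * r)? pi/(2 * cosh(pi * μ/4))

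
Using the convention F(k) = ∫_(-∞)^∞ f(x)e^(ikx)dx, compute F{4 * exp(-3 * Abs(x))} 24/(k^2 + 9)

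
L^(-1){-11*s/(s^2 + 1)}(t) -11*cos(t)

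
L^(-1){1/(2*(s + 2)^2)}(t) t*exp(-2*t)/2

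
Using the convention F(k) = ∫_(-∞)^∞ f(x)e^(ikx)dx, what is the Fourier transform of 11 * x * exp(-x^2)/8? 11 * I * sqrt(pi) * k * exp(-k^2/4)/16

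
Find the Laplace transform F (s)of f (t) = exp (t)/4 1/ (4*(s - 1))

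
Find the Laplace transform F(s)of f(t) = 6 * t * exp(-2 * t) 6/(s + 2)^2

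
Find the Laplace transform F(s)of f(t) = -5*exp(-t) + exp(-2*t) 1/(s + 2) - 5/(s + 1)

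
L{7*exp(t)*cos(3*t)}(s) 7*(s - 1)/((s - 1)^2 + 9)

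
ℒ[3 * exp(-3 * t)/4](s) 3/(4 * (s + 3))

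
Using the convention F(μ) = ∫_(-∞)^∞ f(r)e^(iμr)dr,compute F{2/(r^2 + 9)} 2*pi*exp(-3*Abs(μ))/3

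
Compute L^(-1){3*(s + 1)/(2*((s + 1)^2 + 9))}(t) 3*exp(-t)*cos(3*t)/2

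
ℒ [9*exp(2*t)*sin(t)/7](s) 9/(7*((s - 2)^2 + 1))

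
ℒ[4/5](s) 4/ (5*s)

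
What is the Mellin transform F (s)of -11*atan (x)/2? 11*pi*sec (pi*s/2)/ (4*s)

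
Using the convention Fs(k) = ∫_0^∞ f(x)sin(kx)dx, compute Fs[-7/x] -7*pi/2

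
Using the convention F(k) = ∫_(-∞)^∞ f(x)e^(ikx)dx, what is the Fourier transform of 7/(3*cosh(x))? 7*pi/(3*cosh(pi*k/2))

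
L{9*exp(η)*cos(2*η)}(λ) 9*(λ - 1)/((λ - 1)^2 + 4)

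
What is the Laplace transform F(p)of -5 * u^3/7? -30/(7 * p^4)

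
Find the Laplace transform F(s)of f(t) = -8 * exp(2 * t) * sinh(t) -8/((s - 2)^2 - 1)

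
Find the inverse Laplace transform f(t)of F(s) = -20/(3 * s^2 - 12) -10 * sinh(2 * t)/3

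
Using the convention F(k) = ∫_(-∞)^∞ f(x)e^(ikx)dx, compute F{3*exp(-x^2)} 3*sqrt(pi)*exp(-k^2/4)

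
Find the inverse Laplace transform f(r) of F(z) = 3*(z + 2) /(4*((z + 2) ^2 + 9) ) 3*exp(-2*r)*cos(3*r) /4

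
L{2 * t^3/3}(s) 4/s^4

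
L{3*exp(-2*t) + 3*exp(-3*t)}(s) 3/(s + 3) + 3/(s + 2)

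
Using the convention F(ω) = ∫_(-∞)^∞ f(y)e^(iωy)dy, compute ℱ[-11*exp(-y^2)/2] -11*sqrt(pi)*exp(-ω^2/4)/2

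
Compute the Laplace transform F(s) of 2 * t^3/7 12/(7 * s^4) 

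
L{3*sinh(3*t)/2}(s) 9/(2*(s^2 - 9))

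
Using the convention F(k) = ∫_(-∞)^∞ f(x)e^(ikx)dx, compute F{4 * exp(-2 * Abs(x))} 16/(k^2+4)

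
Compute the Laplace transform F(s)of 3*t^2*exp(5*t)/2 3/(s - 5)^3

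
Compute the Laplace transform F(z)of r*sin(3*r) 6*z/(z^2+9)^2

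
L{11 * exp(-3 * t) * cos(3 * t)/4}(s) 11 * (s + 3)/(4 * ((s + 3)^2 + 9))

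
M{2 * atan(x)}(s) -pi * sec(pi * s/2)/s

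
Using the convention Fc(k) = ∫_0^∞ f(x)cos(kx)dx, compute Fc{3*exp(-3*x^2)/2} sqrt(3)*sqrt(pi)*exp(-k^2/12)/4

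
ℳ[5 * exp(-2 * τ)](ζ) 5 * gamma(ζ)/2^ζ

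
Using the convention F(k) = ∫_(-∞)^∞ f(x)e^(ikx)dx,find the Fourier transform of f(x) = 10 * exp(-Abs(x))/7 20/(7 * (k^2 + 1))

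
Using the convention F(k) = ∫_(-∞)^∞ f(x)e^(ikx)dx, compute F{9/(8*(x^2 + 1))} 9*pi*exp(-Abs(k))/8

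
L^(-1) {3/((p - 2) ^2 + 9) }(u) exp(2 * u) * sin(3 * u) 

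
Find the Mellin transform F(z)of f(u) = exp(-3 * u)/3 gamma(z)/(3 * 3^z)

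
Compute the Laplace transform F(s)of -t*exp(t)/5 -1/(5*(s - 1)^2)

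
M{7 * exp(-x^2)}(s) 7 * gamma(s/2)/2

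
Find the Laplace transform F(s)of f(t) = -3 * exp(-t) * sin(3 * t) -9/((s + 1)^2 + 9)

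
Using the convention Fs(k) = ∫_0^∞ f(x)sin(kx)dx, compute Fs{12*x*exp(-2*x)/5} 48*k/(5*(k^2+4)^2)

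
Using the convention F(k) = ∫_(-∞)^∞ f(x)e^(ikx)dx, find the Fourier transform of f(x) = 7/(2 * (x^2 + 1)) 7 * pi * exp(-Abs(k))/2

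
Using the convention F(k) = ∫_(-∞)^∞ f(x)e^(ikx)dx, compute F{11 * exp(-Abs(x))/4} 11/(2 * (k^2 + 1))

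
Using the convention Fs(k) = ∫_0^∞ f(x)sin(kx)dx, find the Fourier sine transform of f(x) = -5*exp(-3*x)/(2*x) -5*atan(k/3)/2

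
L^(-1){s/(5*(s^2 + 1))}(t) cos(t)/5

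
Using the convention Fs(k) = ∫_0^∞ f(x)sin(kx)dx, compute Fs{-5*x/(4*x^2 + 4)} -5*pi*exp(-k)/8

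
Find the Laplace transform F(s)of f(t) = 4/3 4/(3*s)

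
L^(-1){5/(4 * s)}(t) 5/4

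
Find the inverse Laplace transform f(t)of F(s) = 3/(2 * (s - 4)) 3 * exp(4 * t)/2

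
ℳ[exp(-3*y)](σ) gamma(σ)/3^σ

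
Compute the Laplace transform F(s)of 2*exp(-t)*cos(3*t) 2*(s + 1)/((s + 1)^2 + 9)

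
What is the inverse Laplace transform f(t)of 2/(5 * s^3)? t^2/5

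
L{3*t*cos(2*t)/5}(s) 3*(s^2-4)/(5*(s^2 + 4)^2)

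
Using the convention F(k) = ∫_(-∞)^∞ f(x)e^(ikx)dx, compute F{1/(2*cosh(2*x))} pi/(4*cosh(pi*k/4))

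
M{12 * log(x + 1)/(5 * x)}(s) -12 * pi * csc(pi * s)/(5 * s - 5)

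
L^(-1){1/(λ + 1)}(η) exp(-η)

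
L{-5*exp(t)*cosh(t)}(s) 5*(1 - s)/(s*(s - 2))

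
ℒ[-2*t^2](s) -4/s^3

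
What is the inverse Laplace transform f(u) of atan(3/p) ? sin(3*u) /u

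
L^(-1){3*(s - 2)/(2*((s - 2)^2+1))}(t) 3*exp(2*t)*cos(t)/2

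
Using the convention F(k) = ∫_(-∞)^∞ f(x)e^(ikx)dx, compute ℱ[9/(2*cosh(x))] 9*pi/(2*cosh(pi*k/2))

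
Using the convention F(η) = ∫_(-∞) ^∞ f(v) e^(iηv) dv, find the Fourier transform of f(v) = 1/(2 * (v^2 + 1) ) pi * exp(-Abs(η) ) /2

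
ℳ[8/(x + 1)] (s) 8*pi*csc(pi*s)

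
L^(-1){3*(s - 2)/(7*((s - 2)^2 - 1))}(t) 3*exp(2*t)*cosh(t)/7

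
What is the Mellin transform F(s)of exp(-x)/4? gamma(s)/4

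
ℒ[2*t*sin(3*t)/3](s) 4*s/(s^2 + 9)^2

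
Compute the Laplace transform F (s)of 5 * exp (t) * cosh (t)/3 5 * (s - 1)/ (3 * s * (s - 2))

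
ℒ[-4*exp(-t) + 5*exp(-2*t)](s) 5/(s + 2) - 4/(s + 1)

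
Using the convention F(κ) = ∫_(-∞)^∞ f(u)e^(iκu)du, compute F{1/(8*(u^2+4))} pi*exp(-2*Abs(κ))/16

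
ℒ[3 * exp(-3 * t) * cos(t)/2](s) 3 * (s + 3)/(2 * ((s + 3)^2 + 1))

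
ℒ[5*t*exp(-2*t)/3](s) 5/(3*(s+2)^2)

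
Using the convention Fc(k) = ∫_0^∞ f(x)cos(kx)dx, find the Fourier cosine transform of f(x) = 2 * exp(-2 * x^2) sqrt(2) * sqrt(pi) * exp(-k^2/8)/2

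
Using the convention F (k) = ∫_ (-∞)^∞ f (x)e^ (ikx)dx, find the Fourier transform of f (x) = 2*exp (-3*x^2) 2*sqrt (3)*sqrt (pi)*exp (-k^2/12)/3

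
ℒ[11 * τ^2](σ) 22/σ^3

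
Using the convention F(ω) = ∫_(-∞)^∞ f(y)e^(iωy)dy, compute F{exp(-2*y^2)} sqrt(2)*sqrt(pi)*exp(-ω^2/8)/2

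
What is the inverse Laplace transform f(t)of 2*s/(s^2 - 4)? 2*cosh(2*t)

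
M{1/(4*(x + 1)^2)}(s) (-pi*s + pi)/(4*sin(pi*s))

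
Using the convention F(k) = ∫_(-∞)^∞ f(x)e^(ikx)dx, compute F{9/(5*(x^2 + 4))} 9*pi*exp(-2*Abs(k))/10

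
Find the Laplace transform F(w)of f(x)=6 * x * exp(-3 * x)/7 6/(7 * (w + 3)^2)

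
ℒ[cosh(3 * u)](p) p/(p^2 - 9)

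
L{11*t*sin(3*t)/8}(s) 33*s/(4*(s^2+9)^2)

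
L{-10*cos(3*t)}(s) -10*s/(s^2 + 9)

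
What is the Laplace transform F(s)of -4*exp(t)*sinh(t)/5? -4/(5*s*(s - 2))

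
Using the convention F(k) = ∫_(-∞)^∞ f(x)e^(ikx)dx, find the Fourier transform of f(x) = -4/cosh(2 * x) -2 * pi/cosh(pi * k/4)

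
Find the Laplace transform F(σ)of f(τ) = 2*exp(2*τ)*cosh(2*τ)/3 2*(σ - 2)/(3*σ*(σ - 4))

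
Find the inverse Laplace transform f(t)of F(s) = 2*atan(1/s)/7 2*sin(t)/(7*t)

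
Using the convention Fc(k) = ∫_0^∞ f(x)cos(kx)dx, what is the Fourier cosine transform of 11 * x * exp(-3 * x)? 11 * (9 - k^2)/(k^2 + 9)^2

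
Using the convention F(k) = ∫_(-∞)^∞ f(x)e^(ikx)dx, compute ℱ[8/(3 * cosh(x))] 8 * pi/(3 * cosh(pi * k/2))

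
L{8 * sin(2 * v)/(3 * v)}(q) 8 * atan(2/q)/3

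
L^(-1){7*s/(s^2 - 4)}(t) 7*cosh(2*t)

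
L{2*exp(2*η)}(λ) 2/(λ - 2)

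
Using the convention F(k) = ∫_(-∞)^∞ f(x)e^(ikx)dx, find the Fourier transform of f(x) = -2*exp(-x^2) -2*sqrt(pi)*exp(-k^2/4)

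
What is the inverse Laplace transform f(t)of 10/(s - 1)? 10 * exp(t)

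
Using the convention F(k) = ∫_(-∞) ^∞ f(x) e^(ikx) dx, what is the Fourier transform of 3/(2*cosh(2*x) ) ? 3*pi/(4*cosh(pi*k/4) ) 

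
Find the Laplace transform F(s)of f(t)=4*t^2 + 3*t 8/s^3 + 3/s^2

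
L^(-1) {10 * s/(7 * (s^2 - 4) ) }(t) 10 * cosh(2 * t) /7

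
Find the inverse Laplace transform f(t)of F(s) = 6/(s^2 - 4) 3*sinh(2*t)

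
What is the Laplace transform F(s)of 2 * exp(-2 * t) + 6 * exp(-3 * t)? 6/(s + 3) + 2/(s + 2)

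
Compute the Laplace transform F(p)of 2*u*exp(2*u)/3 2/(3*(p - 2)^2)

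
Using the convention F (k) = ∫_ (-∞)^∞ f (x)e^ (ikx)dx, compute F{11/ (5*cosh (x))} 11*pi/ (5*cosh (pi*k/2))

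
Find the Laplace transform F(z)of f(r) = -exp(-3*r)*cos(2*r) (-z - 3)/((z + 3)^2 + 4)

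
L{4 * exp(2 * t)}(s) 4/(s - 2)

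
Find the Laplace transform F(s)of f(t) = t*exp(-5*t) (s + 5)^(-2)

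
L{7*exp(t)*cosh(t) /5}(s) 7*(s - 1) /(5*s*(s - 2) ) 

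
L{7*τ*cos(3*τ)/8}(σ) 7*(σ^2 - 9)/(8*(σ^2+9)^2)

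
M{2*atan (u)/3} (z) -pi*sec (pi*z/2)/ (3*z)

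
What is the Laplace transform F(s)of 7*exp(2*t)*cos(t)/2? 7*(s - 2)/(2*((s - 2)^2 + 1))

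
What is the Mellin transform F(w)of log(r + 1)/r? -pi*csc(pi*w)/(w - 1)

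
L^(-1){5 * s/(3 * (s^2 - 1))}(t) 5 * cosh(t)/3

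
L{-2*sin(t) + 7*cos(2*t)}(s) 7*s/(s^2 + 4) - 2/(s^2 + 1)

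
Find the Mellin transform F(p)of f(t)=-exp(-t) -gamma(p)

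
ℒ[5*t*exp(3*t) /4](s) 5/(4*(s - 3) ^2) 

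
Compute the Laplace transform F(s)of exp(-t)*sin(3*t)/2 3/(2*((s + 1)^2 + 9))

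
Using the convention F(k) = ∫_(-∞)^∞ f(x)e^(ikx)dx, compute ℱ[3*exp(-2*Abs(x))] 12/(k^2+4)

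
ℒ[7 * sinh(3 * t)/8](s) 21/(8 * (s^2-9))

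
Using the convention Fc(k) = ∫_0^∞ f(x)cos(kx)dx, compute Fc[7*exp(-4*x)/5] 28/(5*(k^2 + 16))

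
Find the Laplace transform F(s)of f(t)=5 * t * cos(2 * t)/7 5 * (s^2 - 4)/(7 * (s^2 + 4)^2)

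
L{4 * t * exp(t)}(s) 4/(s - 1)^2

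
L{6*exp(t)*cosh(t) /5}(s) 6*(s - 1) /(5*s*(s - 2) ) 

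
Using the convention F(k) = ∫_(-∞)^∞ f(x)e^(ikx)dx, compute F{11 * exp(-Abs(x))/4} 11/(2 * (k^2+1))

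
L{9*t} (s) 9/s^2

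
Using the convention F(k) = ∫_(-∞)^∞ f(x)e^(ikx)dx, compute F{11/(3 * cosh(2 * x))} 11 * pi/(6 * cosh(pi * k/4))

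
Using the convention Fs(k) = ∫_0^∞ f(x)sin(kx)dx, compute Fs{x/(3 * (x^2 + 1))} pi * exp(-k)/6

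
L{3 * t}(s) 3/s^2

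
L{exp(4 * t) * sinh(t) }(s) 1/((s - 4) ^2 - 1) 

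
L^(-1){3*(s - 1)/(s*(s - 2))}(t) 3*exp(t)*cosh(t)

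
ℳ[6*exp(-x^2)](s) 3*gamma(s/2)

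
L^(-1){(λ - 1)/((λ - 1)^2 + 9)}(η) exp(η)*cos(3*η)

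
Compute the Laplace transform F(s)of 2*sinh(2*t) 4/(s^2-4)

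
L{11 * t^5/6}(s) 220/s^6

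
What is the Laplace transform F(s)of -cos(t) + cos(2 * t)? s/(s^2 + 4)- s/(s^2 + 1)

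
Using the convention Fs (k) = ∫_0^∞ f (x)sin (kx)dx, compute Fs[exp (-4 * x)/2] k/ (2 * (k^2+16))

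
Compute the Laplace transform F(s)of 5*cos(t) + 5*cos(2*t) 5*s/(s^2 + 4) + 5*s/(s^2 + 1)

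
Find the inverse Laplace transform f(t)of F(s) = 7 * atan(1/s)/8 7 * sin(t)/(8 * t)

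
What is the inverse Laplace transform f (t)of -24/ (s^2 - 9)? -8*sinh (3*t)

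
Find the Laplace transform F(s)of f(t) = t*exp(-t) (s + 1)^(-2)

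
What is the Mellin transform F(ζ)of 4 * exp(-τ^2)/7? 2 * gamma(ζ/2)/7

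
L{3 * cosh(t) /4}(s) 3 * s/(4 * (s^2 - 1) ) 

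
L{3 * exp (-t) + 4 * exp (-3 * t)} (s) 4/ (s + 3) + 3/ (s + 1)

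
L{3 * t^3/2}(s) 9/s^4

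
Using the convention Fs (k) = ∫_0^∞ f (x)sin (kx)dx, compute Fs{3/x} 3*pi/2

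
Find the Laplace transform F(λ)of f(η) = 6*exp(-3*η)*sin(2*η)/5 12/(5*((λ + 3)^2 + 4))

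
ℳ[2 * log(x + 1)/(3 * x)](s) -2 * pi * csc(pi * s)/(3 * s - 3)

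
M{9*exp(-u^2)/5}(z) 9*gamma(z/2)/10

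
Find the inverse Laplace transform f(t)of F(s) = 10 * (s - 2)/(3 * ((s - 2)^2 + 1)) 10 * exp(2 * t) * cos(t)/3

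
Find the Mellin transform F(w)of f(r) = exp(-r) gamma(w)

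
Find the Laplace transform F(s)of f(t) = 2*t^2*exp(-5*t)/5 4/(5*(s+5)^3)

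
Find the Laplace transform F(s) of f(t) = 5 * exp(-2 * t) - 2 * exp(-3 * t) 5/(s + 2) - 2/(s + 3) 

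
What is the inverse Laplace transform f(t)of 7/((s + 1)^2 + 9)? 7 * exp(-t) * sin(3 * t)/3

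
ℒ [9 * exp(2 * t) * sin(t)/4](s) 9/(4 * ((s - 2)^2 + 1))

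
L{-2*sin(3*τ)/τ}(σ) -2*atan(3/σ)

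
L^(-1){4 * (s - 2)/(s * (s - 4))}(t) 4 * exp(2 * t) * cosh(2 * t)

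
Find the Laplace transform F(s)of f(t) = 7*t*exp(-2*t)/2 7/(2*(s + 2)^2)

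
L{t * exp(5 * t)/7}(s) 1/(7 * (s - 5)^2)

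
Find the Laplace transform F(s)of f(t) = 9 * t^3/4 27/(2 * s^4)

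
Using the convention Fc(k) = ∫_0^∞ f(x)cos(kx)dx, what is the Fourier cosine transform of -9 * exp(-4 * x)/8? -9/(2 * k^2 + 32)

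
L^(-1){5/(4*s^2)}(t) 5*t/4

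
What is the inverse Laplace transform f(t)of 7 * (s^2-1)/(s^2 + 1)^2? 7 * t * cos(t)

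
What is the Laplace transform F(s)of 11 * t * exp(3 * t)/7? 11/(7 * (s - 3)^2)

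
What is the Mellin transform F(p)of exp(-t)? gamma(p)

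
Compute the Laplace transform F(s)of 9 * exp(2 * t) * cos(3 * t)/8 9 * (s - 2)/(8 * ((s - 2)^2+9))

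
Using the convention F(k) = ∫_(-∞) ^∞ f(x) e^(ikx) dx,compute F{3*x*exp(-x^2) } 3*I*sqrt(pi)*k*exp(-k^2/4) /2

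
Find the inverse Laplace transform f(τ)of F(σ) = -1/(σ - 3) -exp(3*τ)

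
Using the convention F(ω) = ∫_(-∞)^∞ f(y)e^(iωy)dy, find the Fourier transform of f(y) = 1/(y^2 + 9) pi*exp(-3*Abs(ω))/3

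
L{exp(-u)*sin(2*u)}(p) 2/((p + 1)^2 + 4)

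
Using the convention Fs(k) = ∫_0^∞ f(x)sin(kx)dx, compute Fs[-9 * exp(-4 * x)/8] -9 * k/(8 * k^2 + 128)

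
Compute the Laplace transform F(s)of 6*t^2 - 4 12/s^3 - 4/s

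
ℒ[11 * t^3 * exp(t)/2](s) 33/(s - 1)^4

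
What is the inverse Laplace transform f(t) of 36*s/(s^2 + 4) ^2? 9*t*sin(2*t) 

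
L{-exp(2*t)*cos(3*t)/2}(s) (2 - s)/(2*((s - 2)^2 + 9))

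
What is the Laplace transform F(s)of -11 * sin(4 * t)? -44/(s^2+16)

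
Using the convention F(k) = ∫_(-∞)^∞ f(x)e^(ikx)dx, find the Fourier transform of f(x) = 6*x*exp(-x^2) 3*I*sqrt(pi)*k*exp(-k^2/4)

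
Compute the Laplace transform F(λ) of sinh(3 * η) 3/(λ^2 - 9) 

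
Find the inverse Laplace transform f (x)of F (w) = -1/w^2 -x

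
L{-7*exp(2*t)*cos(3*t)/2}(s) 7*(2 - s)/(2*((s - 2)^2 + 9))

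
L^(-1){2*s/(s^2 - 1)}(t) 2*cosh(t)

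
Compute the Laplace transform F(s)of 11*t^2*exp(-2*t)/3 22/(3*(s+2)^3)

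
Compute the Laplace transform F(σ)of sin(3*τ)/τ atan(3/σ)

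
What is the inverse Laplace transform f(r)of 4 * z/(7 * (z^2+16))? 4 * cos(4 * r)/7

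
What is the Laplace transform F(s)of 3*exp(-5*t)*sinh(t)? 3/((s + 5)^2 - 1)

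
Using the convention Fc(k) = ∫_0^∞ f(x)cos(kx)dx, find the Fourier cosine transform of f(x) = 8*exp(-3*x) 24/(k^2+9)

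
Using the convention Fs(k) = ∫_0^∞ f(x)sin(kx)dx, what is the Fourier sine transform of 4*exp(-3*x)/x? 4*atan(k/3)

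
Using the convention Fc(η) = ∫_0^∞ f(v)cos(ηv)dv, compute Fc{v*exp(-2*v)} (4 - η^2)/(η^2 + 4)^2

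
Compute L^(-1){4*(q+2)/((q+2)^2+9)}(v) 4*exp(-2*v)*cos(3*v)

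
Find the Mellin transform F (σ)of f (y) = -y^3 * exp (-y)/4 -gamma (σ + 3)/4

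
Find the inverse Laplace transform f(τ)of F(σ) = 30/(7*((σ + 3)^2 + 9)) 10*exp(-3*τ)*sin(3*τ)/7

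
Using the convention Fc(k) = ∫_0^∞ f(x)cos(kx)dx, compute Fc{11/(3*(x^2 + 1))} 11*pi*exp(-k)/6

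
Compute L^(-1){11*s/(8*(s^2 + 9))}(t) 11*cos(3*t)/8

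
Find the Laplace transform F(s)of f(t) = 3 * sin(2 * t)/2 3/(s^2 + 4)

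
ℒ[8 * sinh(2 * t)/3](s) 16/(3 * (s^2 - 4))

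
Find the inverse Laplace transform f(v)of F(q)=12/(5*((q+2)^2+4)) 6*exp(-2*v)*sin(2*v)/5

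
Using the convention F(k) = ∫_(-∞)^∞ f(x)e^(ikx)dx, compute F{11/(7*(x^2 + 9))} 11*pi*exp(-3*Abs(k))/21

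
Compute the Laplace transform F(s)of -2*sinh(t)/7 -2/(7*s^2 - 7)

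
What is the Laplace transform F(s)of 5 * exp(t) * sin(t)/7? 5/(7 * ((s - 1)^2 + 1))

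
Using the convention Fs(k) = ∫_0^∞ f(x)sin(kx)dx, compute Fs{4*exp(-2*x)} 4*k/(k^2 + 4)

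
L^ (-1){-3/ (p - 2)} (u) -3*exp (2*u)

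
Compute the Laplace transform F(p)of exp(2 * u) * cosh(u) (p - 2)/((p - 2)^2-1)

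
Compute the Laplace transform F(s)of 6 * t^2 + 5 12/s^3 + 5/s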